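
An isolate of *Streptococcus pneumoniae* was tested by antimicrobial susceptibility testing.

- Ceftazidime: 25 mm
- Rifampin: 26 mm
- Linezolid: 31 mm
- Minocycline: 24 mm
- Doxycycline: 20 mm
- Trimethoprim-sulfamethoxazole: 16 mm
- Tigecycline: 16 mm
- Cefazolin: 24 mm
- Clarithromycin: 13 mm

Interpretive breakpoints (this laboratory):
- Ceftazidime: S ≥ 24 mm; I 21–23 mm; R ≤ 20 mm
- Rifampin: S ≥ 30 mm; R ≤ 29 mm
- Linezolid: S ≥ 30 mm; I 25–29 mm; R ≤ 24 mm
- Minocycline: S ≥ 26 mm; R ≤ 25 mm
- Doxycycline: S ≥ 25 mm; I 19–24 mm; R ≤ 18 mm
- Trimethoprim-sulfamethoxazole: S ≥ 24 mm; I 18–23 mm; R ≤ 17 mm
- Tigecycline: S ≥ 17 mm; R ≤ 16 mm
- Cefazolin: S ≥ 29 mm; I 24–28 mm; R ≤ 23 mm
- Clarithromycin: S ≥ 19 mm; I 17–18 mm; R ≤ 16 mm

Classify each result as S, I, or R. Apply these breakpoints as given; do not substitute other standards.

S, R, S, R, I, R, R, I, R

Ceftazidime (25 mm) ≥ 24 mm ⇒ Susceptible
Rifampin 26 mm: ≤ 29 mm → Resistant
Linezolid: 31 mm is ≥ 30 mm → susceptible
Minocycline 24 mm: ≤ 25 mm ⇒ R
Doxycycline 20 mm: in 19–24 mm — intermediate
Trimethoprim-sulfamethoxazole (16 mm) ≤ 17 mm — Resistant
Tigecycline (16 mm) ≤ 16 mm → Resistant
Cefazolin: 24 mm is in 24–28 mm ⇒ Intermediate
Clarithromycin (13 mm) ≤ 16 mm — R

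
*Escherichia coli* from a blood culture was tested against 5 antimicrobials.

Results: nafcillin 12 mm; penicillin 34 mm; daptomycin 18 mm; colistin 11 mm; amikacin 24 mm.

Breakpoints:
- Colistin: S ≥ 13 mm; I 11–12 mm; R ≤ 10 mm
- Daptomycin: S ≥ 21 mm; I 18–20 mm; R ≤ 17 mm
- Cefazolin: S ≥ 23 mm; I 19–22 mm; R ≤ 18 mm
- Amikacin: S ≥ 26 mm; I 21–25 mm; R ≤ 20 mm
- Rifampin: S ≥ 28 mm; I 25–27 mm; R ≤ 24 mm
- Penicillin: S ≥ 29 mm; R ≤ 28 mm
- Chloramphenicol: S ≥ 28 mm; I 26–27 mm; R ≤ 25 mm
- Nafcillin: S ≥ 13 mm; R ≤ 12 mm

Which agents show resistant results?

nafcillin

Nafcillin 12 mm: ≤ 12 mm — Resistant
Penicillin: 34 mm is ≥ 29 mm — susceptible
Daptomycin (18 mm) in 18–20 mm → intermediate
Colistin: 11 mm is in 11–12 mm — Intermediate
Amikacin: 24 mm is in 21–25 mm — I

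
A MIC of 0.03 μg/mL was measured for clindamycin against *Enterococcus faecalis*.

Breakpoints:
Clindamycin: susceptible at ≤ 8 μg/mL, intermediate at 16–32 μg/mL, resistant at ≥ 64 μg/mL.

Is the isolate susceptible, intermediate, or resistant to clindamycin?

S

Clindamycin (0.03 μg/mL) ≤ 8 μg/mL → susceptible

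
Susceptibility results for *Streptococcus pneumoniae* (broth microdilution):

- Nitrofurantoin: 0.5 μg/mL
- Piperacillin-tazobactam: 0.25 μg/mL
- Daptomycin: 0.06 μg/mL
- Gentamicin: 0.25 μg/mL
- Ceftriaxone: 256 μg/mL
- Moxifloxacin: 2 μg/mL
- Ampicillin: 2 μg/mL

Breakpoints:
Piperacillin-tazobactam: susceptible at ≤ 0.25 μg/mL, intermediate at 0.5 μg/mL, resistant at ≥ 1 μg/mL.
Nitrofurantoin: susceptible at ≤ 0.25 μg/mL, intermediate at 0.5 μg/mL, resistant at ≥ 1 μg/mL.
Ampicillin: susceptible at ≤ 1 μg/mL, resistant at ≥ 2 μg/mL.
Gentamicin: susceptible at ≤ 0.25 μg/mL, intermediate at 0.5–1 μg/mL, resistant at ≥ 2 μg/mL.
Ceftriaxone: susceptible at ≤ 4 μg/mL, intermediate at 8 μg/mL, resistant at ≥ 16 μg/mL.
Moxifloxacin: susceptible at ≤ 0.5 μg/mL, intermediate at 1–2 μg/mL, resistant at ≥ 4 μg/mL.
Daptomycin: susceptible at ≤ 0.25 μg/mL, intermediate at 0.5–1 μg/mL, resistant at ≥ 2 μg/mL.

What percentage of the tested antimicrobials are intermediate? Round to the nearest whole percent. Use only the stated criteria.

29%

Nitrofurantoin (0.5 μg/mL) = 0.5 μg/mL → Intermediate
Piperacillin-tazobactam: 0.25 μg/mL is ≤ 0.25 μg/mL → Susceptible
Daptomycin: 0.06 μg/mL is ≤ 0.25 μg/mL — Susceptible
Gentamicin (0.25 μg/mL) ≤ 0.25 μg/mL → S
Ceftriaxone (256 μg/mL) ≥ 16 μg/mL ⇒ resistant
Moxifloxacin 2 μg/mL: in 1–2 μg/mL — I
Ampicillin 2 μg/mL: ≥ 2 μg/mL ⇒ Resistant
Intermediate: 2/7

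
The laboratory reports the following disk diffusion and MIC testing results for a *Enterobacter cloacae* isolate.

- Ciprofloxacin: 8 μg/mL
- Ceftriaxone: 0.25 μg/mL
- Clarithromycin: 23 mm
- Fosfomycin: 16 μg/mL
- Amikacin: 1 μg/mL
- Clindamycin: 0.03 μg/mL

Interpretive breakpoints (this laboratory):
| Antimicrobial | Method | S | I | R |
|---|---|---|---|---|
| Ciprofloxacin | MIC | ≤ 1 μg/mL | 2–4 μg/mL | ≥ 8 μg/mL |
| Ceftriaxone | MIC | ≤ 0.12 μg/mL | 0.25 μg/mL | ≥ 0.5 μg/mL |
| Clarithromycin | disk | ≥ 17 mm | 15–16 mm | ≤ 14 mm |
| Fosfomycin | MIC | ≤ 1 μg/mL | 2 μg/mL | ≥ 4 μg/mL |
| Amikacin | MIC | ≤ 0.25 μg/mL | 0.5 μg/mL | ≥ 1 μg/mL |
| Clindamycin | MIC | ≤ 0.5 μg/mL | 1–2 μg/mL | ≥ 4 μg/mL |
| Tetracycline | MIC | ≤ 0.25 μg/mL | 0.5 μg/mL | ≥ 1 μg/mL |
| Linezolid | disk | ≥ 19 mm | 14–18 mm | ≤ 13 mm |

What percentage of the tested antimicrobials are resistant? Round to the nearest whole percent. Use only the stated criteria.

50%

Ciprofloxacin 8 μg/mL: ≥ 8 μg/mL ⇒ Resistant
Ceftriaxone: 0.25 μg/mL is = 0.25 μg/mL → Intermediate
Clarithromycin 23 mm: ≥ 17 mm ⇒ susceptible
Fosfomycin: 16 μg/mL is ≥ 4 μg/mL — R
Amikacin 1 μg/mL: ≥ 1 μg/mL → Resistant
Clindamycin: 0.03 μg/mL is ≤ 0.5 μg/mL ⇒ S
Resistant: 3/6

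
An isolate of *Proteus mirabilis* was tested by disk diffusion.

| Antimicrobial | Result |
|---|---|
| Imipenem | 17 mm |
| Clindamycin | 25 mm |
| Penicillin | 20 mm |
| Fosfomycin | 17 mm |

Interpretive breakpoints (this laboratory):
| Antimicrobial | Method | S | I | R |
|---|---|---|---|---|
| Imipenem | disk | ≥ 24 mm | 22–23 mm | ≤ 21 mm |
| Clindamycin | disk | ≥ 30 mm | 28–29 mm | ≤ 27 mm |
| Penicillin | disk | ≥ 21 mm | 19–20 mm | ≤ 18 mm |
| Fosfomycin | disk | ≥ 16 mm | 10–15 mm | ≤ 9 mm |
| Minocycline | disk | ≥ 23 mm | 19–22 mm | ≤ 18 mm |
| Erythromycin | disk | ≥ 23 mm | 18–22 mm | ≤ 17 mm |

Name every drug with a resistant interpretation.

imipenem, clindamycin

Imipenem (17 mm) ≤ 21 mm ⇒ R
Clindamycin (25 mm) ≤ 27 mm → Resistant
Penicillin (20 mm) in 19–20 mm — Intermediate
Fosfomycin (17 mm) ≥ 16 mm → S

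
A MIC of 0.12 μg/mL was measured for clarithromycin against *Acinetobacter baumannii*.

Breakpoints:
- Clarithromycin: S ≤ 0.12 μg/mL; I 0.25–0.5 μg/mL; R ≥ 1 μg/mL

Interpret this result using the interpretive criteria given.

Clarithromycin 0.12 μg/mL: ≤ 0.12 μg/mL ⇒ Susceptible

S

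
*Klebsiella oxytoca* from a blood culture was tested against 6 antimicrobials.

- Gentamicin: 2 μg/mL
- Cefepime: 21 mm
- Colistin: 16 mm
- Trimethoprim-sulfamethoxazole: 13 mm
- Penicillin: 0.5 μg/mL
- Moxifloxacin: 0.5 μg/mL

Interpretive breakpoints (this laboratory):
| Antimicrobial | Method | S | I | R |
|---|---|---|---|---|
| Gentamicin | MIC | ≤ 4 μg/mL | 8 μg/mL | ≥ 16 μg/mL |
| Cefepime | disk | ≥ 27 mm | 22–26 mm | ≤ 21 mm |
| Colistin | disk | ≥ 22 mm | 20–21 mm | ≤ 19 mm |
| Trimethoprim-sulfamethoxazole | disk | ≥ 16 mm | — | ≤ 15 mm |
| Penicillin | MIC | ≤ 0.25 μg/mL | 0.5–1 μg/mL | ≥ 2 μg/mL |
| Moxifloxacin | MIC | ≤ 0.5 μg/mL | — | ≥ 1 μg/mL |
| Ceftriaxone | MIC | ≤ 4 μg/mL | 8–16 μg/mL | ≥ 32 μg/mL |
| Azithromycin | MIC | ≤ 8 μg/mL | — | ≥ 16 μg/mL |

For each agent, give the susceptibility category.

S, R, R, R, I, S

Gentamicin (2 μg/mL) ≤ 4 μg/mL — susceptible
Cefepime 21 mm: ≤ 21 mm ⇒ Resistant
Colistin: 16 mm is ≤ 19 mm → resistant
Trimethoprim-sulfamethoxazole 13 mm: ≤ 15 mm → resistant
Penicillin 0.5 μg/mL: in 0.5–1 μg/mL → I
Moxifloxacin 0.5 μg/mL: ≤ 0.5 μg/mL → S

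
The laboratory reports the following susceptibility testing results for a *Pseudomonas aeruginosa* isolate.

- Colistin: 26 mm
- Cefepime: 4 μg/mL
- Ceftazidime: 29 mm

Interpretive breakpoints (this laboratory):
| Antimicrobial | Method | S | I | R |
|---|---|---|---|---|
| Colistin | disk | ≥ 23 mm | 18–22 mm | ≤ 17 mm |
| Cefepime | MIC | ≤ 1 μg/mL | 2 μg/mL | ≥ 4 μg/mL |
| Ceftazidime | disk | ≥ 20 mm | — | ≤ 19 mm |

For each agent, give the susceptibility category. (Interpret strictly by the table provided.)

S, R, S

Colistin: 26 mm is ≥ 23 mm → S
Cefepime (4 μg/mL) ≥ 4 μg/mL — resistant
Ceftazidime 29 mm: ≥ 20 mm ⇒ S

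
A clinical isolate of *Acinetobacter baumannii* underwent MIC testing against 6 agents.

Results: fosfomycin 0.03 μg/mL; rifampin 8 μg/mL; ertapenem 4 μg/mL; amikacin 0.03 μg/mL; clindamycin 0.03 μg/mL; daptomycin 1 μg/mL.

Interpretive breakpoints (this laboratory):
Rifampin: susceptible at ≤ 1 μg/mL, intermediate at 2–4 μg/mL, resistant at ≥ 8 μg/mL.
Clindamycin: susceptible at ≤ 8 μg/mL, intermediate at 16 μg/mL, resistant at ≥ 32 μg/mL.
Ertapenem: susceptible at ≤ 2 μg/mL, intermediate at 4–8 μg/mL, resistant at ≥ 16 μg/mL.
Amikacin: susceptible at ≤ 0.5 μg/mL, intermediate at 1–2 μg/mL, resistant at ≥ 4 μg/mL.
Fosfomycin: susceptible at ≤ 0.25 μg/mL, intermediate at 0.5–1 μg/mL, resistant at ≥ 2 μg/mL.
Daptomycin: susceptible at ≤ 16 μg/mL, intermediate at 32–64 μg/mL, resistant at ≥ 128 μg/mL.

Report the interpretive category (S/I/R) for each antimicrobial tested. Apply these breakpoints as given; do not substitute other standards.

S, R, I, S, S, S

Fosfomycin 0.03 μg/mL: ≤ 0.25 μg/mL → S
Rifampin 8 μg/mL: ≥ 8 μg/mL ⇒ R
Ertapenem (4 μg/mL) in 4–8 μg/mL ⇒ intermediate
Amikacin 0.03 μg/mL: ≤ 0.5 μg/mL — Susceptible
Clindamycin: 0.03 μg/mL is ≤ 8 μg/mL → S
Daptomycin 1 μg/mL: ≤ 16 μg/mL → S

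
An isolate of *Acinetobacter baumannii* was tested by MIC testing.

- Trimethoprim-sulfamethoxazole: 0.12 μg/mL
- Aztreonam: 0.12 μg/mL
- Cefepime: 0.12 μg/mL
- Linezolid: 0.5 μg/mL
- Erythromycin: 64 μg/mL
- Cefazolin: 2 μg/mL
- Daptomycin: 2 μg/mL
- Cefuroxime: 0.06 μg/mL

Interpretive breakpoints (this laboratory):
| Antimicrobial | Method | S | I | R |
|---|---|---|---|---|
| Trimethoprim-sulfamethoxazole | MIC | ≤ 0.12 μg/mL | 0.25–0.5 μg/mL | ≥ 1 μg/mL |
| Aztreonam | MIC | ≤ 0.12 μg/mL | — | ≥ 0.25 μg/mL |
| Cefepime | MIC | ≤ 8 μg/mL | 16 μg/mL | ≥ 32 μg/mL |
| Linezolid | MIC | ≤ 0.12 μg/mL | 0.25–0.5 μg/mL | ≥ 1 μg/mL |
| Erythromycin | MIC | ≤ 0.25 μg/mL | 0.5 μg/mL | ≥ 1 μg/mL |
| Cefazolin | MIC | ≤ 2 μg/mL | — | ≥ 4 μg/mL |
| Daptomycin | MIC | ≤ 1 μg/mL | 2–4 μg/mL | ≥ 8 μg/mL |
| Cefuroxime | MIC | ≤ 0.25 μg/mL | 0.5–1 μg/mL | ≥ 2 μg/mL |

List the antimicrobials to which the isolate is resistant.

erythromycin

Trimethoprim-sulfamethoxazole 0.12 μg/mL: ≤ 0.12 μg/mL — Susceptible
Aztreonam (0.12 μg/mL) ≤ 0.12 μg/mL — susceptible
Cefepime (0.12 μg/mL) ≤ 8 μg/mL → S
Linezolid 0.5 μg/mL: in 0.25–0.5 μg/mL — intermediate
Erythromycin (64 μg/mL) ≥ 1 μg/mL → Resistant
Cefazolin 2 μg/mL: ≤ 2 μg/mL ⇒ susceptible
Daptomycin (2 μg/mL) in 2–4 μg/mL — I
Cefuroxime: 0.06 μg/mL is ≤ 0.25 μg/mL — Susceptible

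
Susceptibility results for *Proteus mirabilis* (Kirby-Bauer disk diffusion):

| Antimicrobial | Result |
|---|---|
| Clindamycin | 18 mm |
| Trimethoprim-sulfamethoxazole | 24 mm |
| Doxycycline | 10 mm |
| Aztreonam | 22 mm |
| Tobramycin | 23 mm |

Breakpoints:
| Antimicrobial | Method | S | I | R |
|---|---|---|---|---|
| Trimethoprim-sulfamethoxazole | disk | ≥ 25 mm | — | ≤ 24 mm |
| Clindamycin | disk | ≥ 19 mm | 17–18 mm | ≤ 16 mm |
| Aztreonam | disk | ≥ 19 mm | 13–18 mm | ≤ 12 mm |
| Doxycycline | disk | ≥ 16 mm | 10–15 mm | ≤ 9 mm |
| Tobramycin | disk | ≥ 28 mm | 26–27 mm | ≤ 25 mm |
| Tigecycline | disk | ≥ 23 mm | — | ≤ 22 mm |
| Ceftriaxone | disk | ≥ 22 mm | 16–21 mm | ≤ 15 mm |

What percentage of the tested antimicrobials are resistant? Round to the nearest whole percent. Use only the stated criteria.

40%

Clindamycin 18 mm: in 17–18 mm → Intermediate
Trimethoprim-sulfamethoxazole: 24 mm is ≤ 24 mm ⇒ Resistant
Doxycycline 10 mm: in 10–15 mm ⇒ Intermediate
Aztreonam (22 mm) ≥ 19 mm → Susceptible
Tobramycin: 23 mm is ≤ 25 mm → resistant
Resistant: 2/5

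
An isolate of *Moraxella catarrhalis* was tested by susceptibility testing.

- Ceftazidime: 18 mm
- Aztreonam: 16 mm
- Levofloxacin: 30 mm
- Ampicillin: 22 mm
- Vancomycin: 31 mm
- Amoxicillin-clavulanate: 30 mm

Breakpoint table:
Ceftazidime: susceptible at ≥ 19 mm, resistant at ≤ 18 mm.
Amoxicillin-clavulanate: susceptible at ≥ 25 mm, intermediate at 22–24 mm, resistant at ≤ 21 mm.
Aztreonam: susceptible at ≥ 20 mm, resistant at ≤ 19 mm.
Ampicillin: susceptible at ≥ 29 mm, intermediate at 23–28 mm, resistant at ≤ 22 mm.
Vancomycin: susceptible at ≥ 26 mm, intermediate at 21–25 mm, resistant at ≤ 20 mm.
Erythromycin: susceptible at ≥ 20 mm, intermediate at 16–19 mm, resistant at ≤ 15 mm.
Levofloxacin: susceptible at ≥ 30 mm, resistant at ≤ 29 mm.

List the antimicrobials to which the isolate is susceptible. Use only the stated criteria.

Ceftazidime: 18 mm is ≤ 18 mm — R
Aztreonam 16 mm: ≤ 19 mm → R
Levofloxacin (30 mm) ≥ 30 mm — susceptible
Ampicillin: 22 mm is ≤ 22 mm — R
Vancomycin 31 mm: ≥ 26 mm → S
Amoxicillin-clavulanate: 30 mm is ≥ 25 mm — susceptible

levofloxacin, vancomycin, amoxicillin-clavulanate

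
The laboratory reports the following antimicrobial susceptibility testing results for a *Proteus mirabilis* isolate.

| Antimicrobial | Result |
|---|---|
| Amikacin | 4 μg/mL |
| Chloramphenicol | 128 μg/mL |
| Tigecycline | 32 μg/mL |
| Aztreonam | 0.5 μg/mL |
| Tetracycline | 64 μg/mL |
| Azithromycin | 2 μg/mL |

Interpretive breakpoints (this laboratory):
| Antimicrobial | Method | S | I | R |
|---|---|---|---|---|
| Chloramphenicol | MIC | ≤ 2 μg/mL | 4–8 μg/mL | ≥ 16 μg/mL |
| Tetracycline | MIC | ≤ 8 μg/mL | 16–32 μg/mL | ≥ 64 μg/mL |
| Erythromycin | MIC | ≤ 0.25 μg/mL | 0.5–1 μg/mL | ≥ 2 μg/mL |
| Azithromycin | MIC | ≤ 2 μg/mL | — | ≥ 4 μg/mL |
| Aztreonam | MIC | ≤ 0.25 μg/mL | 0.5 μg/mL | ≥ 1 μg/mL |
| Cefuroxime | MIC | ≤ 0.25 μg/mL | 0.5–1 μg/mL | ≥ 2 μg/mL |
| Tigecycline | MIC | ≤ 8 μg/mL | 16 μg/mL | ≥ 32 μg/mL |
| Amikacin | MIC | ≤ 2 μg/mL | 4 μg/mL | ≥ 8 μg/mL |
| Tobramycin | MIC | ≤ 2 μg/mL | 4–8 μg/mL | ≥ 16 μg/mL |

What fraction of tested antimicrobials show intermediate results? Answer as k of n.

2 of 6

Amikacin: 4 μg/mL is = 4 μg/mL → Intermediate
Chloramphenicol (128 μg/mL) ≥ 16 μg/mL → resistant
Tigecycline 32 μg/mL: ≥ 32 μg/mL ⇒ resistant
Aztreonam (0.5 μg/mL) = 0.5 μg/mL — Intermediate
Tetracycline 64 μg/mL: ≥ 64 μg/mL → R
Azithromycin: 2 μg/mL is ≤ 2 μg/mL ⇒ susceptible
Intermediate: 2/6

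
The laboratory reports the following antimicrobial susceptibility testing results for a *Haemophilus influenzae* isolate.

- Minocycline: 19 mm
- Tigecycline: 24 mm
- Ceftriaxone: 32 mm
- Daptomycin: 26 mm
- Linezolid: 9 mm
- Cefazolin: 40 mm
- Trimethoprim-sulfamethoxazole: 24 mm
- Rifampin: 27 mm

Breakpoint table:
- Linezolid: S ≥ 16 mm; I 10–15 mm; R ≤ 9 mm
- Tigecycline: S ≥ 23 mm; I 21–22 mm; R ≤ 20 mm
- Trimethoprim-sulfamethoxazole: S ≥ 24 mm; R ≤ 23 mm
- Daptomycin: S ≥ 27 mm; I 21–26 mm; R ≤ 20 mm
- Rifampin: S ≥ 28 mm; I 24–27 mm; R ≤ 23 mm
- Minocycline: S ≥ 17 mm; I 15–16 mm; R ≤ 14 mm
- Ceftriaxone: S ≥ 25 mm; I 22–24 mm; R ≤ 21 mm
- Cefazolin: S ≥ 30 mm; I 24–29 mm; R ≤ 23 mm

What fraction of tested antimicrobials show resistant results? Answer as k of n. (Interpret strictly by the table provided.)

1 of 8

Minocycline 19 mm: ≥ 17 mm — susceptible
Tigecycline (24 mm) ≥ 23 mm — Susceptible
Ceftriaxone 32 mm: ≥ 25 mm → Susceptible
Daptomycin (26 mm) in 21–26 mm ⇒ intermediate
Linezolid 9 mm: ≤ 9 mm ⇒ R
Cefazolin 40 mm: ≥ 30 mm — susceptible
Trimethoprim-sulfamethoxazole 24 mm: ≥ 24 mm — susceptible
Rifampin 27 mm: in 24–27 mm ⇒ intermediate
Resistant: 1/8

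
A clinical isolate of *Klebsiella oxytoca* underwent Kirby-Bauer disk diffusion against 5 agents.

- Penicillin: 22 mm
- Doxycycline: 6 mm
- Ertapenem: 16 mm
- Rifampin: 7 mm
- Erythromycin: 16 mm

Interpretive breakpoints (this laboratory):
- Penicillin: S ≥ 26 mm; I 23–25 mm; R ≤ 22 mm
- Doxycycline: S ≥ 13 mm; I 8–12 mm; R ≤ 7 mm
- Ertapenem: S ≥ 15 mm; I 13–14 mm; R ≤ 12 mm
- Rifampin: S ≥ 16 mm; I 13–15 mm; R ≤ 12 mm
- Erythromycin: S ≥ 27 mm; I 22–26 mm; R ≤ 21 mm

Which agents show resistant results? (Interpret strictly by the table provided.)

Penicillin: 22 mm is ≤ 22 mm → Resistant
Doxycycline: 6 mm is ≤ 7 mm → Resistant
Ertapenem: 16 mm is ≥ 15 mm → Susceptible
Rifampin (7 mm) ≤ 12 mm ⇒ resistant
Erythromycin 16 mm: ≤ 21 mm — Resistant

penicillin, doxycycline, rifampin, erythromycin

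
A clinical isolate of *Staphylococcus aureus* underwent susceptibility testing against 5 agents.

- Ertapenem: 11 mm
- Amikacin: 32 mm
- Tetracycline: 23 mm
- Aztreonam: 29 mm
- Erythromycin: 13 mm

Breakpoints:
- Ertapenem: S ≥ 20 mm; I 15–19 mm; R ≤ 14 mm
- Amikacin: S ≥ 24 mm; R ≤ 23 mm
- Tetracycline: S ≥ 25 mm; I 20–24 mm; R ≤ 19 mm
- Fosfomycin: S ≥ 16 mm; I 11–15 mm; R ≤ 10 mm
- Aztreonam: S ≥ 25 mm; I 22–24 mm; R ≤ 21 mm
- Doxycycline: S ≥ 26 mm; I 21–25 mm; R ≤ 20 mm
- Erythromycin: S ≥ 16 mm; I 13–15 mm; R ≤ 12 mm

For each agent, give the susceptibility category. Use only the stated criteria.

Ertapenem 11 mm: ≤ 14 mm — R
Amikacin 32 mm: ≥ 24 mm — S
Tetracycline 23 mm: in 20–24 mm — Intermediate
Aztreonam 29 mm: ≥ 25 mm → susceptible
Erythromycin (13 mm) in 13–15 mm — Intermediate

R, S, I, S, I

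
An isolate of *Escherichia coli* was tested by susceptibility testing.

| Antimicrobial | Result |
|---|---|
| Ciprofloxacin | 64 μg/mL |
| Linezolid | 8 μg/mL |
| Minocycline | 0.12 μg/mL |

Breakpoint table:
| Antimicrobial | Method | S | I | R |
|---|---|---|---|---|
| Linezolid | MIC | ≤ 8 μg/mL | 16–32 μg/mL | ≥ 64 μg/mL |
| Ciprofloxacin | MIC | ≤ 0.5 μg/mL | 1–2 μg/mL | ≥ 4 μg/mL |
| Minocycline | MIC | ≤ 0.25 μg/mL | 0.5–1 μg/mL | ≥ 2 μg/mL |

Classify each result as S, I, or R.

Ciprofloxacin: 64 μg/mL is ≥ 4 μg/mL — Resistant
Linezolid (8 μg/mL) ≤ 8 μg/mL ⇒ Susceptible
Minocycline 0.12 μg/mL: ≤ 0.25 μg/mL ⇒ susceptible

R, S, S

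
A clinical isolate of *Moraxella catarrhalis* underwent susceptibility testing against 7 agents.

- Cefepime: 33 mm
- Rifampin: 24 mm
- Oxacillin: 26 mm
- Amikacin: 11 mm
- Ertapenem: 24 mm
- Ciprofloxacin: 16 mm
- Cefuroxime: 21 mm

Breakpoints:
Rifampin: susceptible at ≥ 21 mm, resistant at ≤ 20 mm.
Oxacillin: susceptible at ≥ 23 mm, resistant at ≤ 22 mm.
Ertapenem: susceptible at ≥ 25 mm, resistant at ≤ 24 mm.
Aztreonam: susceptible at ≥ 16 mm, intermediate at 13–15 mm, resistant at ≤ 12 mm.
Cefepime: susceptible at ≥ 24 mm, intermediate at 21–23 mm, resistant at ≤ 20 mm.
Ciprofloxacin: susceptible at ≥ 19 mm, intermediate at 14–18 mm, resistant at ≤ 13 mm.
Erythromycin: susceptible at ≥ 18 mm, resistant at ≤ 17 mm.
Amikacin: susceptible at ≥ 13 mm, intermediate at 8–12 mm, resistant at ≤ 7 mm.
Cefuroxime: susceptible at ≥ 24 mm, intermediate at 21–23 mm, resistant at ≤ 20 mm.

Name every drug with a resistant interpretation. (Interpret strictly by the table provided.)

Cefepime: 33 mm is ≥ 24 mm — Susceptible
Rifampin 24 mm: ≥ 21 mm — S
Oxacillin: 26 mm is ≥ 23 mm — Susceptible
Amikacin 11 mm: in 8–12 mm — intermediate
Ertapenem (24 mm) ≤ 24 mm — resistant
Ciprofloxacin 16 mm: in 14–18 mm — intermediate
Cefuroxime 21 mm: in 21–23 mm → Intermediate

ertapenem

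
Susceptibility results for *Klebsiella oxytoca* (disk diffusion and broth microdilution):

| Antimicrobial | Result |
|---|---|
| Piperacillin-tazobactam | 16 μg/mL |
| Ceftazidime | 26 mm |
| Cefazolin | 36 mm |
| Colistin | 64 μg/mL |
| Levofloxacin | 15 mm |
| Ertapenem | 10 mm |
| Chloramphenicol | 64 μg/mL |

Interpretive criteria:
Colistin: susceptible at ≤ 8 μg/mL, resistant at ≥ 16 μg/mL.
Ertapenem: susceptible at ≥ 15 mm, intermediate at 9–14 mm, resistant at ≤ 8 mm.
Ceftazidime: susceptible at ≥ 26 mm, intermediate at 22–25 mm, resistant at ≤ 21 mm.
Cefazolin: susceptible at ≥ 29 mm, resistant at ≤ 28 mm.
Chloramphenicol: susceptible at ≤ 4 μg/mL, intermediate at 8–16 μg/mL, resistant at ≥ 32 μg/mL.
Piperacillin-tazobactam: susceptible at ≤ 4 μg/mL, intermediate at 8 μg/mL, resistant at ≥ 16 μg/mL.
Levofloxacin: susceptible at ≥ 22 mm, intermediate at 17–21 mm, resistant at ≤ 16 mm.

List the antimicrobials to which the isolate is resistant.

Piperacillin-tazobactam 16 μg/mL: ≥ 16 μg/mL ⇒ R
Ceftazidime 26 mm: ≥ 26 mm ⇒ Susceptible
Cefazolin 36 mm: ≥ 29 mm → susceptible
Colistin 64 μg/mL: ≥ 16 μg/mL ⇒ Resistant
Levofloxacin: 15 mm is ≤ 16 mm — R
Ertapenem (10 mm) in 9–14 mm ⇒ Intermediate
Chloramphenicol 64 μg/mL: ≥ 32 μg/mL — R

piperacillin-tazobactam, colistin, levofloxacin, chloramphenicol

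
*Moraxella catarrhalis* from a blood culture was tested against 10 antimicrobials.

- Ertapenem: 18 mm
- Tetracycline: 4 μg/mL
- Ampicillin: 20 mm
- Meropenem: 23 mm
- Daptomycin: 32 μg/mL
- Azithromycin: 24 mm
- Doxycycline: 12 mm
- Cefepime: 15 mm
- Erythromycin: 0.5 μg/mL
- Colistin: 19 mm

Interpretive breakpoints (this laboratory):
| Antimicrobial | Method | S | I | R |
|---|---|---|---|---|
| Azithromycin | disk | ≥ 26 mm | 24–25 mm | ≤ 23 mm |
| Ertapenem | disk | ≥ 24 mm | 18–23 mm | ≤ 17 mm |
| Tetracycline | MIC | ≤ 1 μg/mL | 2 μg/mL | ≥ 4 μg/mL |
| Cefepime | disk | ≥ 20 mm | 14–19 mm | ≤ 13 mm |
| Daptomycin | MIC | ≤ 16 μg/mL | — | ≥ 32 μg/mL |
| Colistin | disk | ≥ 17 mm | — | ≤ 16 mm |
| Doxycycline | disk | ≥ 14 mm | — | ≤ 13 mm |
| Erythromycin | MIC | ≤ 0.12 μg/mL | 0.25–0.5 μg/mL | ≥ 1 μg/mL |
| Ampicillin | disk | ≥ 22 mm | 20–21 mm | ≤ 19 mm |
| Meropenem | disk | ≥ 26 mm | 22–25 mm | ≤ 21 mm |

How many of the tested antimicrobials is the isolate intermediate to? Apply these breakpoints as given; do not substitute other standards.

Ertapenem (18 mm) in 18–23 mm — I
Tetracycline: 4 μg/mL is ≥ 4 μg/mL — resistant
Ampicillin 20 mm: in 20–21 mm → I
Meropenem 23 mm: in 22–25 mm → intermediate
Daptomycin 32 μg/mL: ≥ 32 μg/mL → Resistant
Azithromycin 24 mm: in 24–25 mm → I
Doxycycline: 12 mm is ≤ 13 mm ⇒ R
Cefepime 15 mm: in 14–19 mm → Intermediate
Erythromycin 0.5 μg/mL: in 0.25–0.5 μg/mL ⇒ Intermediate
Colistin (19 mm) ≥ 17 mm → S
Intermediate: 6

6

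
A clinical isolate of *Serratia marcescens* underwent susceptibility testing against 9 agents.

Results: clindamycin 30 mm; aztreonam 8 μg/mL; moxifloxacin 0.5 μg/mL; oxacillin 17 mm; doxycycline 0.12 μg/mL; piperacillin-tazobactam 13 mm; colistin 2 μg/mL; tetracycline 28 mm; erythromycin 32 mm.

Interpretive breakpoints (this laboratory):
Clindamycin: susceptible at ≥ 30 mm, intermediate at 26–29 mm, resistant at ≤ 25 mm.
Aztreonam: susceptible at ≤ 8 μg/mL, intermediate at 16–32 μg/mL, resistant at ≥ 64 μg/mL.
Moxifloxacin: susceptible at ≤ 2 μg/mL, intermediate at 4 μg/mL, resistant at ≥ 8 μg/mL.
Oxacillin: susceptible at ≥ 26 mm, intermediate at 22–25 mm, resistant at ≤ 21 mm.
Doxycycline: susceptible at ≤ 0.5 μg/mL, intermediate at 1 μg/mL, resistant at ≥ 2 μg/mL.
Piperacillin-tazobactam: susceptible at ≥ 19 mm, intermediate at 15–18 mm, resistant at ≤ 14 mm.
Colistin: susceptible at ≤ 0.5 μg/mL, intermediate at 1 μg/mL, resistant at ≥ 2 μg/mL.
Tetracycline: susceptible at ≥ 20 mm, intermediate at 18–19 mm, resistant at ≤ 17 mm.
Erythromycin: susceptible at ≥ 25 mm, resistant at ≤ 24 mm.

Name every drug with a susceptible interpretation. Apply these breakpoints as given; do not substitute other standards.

clindamycin, aztreonam, moxifloxacin, doxycycline, tetracycline, erythromycin

Clindamycin: 30 mm is ≥ 30 mm ⇒ Susceptible
Aztreonam 8 μg/mL: ≤ 8 μg/mL → Susceptible
Moxifloxacin: 0.5 μg/mL is ≤ 2 μg/mL → susceptible
Oxacillin: 17 mm is ≤ 21 mm — Resistant
Doxycycline 0.12 μg/mL: ≤ 0.5 μg/mL ⇒ Susceptible
Piperacillin-tazobactam 13 mm: ≤ 14 mm → R
Colistin (2 μg/mL) ≥ 2 μg/mL ⇒ resistant
Tetracycline: 28 mm is ≥ 20 mm ⇒ Susceptible
Erythromycin 32 mm: ≥ 25 mm — S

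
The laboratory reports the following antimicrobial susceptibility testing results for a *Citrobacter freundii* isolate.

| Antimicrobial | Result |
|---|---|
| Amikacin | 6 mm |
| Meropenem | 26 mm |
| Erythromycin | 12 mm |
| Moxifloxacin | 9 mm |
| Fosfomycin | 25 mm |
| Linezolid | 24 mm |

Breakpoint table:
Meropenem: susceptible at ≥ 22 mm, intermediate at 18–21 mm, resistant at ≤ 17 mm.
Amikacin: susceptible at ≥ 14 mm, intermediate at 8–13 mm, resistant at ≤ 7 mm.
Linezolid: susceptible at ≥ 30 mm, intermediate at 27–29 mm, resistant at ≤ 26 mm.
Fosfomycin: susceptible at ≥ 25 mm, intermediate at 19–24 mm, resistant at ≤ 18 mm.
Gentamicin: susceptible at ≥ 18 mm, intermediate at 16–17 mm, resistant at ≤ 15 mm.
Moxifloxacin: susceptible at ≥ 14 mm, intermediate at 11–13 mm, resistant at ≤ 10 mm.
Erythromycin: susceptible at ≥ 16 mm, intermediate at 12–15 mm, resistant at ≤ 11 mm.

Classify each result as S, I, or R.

Amikacin (6 mm) ≤ 7 mm ⇒ Resistant
Meropenem: 26 mm is ≥ 22 mm ⇒ S
Erythromycin: 12 mm is in 12–15 mm → Intermediate
Moxifloxacin 9 mm: ≤ 10 mm ⇒ resistant
Fosfomycin: 25 mm is ≥ 25 mm — susceptible
Linezolid 24 mm: ≤ 26 mm — resistant

R, S, I, R, S, R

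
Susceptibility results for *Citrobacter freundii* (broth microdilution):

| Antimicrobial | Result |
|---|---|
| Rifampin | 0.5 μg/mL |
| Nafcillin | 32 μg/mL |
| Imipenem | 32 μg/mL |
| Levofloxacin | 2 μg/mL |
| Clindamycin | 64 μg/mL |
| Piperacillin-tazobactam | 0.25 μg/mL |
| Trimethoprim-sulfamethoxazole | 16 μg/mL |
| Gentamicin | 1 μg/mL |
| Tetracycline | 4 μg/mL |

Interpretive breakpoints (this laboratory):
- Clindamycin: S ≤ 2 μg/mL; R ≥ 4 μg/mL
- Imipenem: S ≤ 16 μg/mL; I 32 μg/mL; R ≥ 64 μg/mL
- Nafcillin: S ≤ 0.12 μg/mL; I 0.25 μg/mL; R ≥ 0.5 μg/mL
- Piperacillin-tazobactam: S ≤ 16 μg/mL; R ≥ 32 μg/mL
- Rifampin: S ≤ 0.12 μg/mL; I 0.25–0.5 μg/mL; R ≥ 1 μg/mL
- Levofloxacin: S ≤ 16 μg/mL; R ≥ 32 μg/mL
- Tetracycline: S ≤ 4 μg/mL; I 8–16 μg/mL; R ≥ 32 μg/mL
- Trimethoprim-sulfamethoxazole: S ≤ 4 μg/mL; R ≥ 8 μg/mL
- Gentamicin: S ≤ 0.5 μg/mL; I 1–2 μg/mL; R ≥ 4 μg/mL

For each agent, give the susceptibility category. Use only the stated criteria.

I, R, I, S, R, S, R, I, S

Rifampin (0.5 μg/mL) in 0.25–0.5 μg/mL ⇒ Intermediate
Nafcillin: 32 μg/mL is ≥ 0.5 μg/mL → R
Imipenem 32 μg/mL: = 32 μg/mL → intermediate
Levofloxacin (2 μg/mL) ≤ 16 μg/mL → susceptible
Clindamycin 64 μg/mL: ≥ 4 μg/mL — Resistant
Piperacillin-tazobactam 0.25 μg/mL: ≤ 16 μg/mL → S
Trimethoprim-sulfamethoxazole 16 μg/mL: ≥ 8 μg/mL ⇒ resistant
Gentamicin 1 μg/mL: in 1–2 μg/mL ⇒ intermediate
Tetracycline (4 μg/mL) ≤ 4 μg/mL ⇒ susceptible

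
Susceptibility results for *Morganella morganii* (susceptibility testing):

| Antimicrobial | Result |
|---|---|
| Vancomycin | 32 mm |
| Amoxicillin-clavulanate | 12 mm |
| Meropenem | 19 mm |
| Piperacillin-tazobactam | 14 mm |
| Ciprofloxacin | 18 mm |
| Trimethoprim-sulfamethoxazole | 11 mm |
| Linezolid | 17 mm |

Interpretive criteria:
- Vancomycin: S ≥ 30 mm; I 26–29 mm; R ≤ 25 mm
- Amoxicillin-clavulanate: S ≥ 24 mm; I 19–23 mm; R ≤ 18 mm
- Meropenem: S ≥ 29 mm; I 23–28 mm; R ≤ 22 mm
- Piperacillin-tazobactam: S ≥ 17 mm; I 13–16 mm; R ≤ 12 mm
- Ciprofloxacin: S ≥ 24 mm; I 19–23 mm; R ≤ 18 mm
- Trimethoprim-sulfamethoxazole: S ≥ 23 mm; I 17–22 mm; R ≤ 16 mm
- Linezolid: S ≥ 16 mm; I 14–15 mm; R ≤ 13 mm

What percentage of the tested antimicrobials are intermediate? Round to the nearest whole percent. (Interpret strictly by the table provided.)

14%

Vancomycin: 32 mm is ≥ 30 mm → Susceptible
Amoxicillin-clavulanate: 12 mm is ≤ 18 mm ⇒ Resistant
Meropenem: 19 mm is ≤ 22 mm → resistant
Piperacillin-tazobactam: 14 mm is in 13–16 mm — I
Ciprofloxacin: 18 mm is ≤ 18 mm ⇒ R
Trimethoprim-sulfamethoxazole 11 mm: ≤ 16 mm → resistant
Linezolid (17 mm) ≥ 16 mm ⇒ Susceptible
Intermediate: 1/7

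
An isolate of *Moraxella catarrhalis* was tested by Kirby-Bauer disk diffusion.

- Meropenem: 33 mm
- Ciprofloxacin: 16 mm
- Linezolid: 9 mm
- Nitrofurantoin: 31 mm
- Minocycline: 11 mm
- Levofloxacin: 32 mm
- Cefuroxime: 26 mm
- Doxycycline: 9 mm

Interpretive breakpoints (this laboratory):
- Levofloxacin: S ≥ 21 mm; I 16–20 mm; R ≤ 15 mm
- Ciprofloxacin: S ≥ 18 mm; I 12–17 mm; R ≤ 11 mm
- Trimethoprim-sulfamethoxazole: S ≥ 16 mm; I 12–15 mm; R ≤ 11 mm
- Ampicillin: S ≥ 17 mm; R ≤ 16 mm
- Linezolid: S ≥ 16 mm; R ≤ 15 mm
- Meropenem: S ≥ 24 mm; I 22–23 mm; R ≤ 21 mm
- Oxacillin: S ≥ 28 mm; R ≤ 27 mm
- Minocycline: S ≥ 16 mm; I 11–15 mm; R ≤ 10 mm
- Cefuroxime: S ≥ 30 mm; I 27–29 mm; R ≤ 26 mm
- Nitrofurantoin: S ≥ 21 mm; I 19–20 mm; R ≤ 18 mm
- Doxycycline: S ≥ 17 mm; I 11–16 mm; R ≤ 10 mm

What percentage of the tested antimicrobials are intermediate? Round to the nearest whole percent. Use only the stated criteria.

25%

Meropenem 33 mm: ≥ 24 mm → Susceptible
Ciprofloxacin 16 mm: in 12–17 mm → Intermediate
Linezolid (9 mm) ≤ 15 mm → Resistant
Nitrofurantoin 31 mm: ≥ 21 mm → Susceptible
Minocycline: 11 mm is in 11–15 mm — Intermediate
Levofloxacin (32 mm) ≥ 21 mm — susceptible
Cefuroxime (26 mm) ≤ 26 mm → resistant
Doxycycline: 9 mm is ≤ 10 mm — Resistant
Intermediate: 2/8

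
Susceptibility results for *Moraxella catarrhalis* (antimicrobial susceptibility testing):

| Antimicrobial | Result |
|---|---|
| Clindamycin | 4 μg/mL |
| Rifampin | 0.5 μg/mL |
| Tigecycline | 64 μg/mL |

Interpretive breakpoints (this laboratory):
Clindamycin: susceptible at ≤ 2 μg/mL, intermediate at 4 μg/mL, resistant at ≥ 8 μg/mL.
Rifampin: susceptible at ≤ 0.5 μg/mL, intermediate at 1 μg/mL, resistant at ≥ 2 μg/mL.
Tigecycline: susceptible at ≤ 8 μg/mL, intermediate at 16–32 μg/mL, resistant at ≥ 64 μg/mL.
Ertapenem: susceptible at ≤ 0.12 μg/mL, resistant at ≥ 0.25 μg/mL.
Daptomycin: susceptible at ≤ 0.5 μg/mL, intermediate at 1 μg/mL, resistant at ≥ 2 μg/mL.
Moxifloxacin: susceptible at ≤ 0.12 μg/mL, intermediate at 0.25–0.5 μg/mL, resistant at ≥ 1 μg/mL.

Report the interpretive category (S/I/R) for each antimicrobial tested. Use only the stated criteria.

Clindamycin (4 μg/mL) = 4 μg/mL → I
Rifampin (0.5 μg/mL) ≤ 0.5 μg/mL ⇒ susceptible
Tigecycline 64 μg/mL: ≥ 64 μg/mL — Resistant

I, S, R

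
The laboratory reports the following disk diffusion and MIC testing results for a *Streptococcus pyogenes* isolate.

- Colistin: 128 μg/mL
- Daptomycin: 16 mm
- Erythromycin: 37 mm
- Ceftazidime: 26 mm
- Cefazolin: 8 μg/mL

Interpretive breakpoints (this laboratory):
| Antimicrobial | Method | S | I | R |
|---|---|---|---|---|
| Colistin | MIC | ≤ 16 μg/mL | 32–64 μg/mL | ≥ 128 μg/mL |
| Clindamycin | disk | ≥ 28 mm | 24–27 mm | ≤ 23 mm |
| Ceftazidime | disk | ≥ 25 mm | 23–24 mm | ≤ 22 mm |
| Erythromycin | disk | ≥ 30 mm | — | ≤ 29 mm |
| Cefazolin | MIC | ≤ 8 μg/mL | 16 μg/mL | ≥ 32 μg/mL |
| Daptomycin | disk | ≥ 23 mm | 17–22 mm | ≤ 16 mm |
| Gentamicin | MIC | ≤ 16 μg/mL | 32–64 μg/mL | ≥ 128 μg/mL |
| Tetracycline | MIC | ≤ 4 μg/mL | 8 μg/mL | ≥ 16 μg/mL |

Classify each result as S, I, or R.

Colistin (128 μg/mL) ≥ 128 μg/mL → R
Daptomycin: 16 mm is ≤ 16 mm ⇒ R
Erythromycin: 37 mm is ≥ 30 mm → S
Ceftazidime: 26 mm is ≥ 25 mm — Susceptible
Cefazolin (8 μg/mL) ≤ 8 μg/mL ⇒ S

R, R, S, S, S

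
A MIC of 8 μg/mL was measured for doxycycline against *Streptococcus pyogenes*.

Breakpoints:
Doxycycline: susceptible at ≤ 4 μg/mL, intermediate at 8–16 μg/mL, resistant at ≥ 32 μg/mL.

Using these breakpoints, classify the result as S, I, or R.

Doxycycline 8 μg/mL: in 8–16 μg/mL → I

I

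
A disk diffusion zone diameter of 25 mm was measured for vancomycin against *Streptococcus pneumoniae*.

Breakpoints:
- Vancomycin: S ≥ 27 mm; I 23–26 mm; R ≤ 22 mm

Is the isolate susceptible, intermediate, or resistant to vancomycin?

Vancomycin (25 mm) in 23–26 mm — I

I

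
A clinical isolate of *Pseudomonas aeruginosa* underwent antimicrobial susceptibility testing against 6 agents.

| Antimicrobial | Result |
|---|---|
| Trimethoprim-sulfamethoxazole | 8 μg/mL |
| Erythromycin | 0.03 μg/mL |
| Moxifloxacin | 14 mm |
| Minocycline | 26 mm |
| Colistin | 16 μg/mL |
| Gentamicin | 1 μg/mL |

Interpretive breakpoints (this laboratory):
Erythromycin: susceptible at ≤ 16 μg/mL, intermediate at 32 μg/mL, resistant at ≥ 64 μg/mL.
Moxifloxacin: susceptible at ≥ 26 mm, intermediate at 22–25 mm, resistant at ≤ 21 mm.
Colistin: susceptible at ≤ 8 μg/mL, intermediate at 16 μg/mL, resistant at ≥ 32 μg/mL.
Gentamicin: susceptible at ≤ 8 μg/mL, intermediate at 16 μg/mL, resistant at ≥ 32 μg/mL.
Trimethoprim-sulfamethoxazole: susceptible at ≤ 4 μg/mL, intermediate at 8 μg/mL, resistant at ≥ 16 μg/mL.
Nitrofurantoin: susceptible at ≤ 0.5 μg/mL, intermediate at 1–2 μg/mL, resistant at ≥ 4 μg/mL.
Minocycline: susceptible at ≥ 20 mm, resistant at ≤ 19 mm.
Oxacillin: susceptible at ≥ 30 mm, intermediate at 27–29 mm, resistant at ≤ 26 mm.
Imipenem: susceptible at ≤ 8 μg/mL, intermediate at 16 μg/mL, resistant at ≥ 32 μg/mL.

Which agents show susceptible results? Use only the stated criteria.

Trimethoprim-sulfamethoxazole (8 μg/mL) = 8 μg/mL → Intermediate
Erythromycin: 0.03 μg/mL is ≤ 16 μg/mL ⇒ susceptible
Moxifloxacin (14 mm) ≤ 21 mm — R
Minocycline 26 mm: ≥ 20 mm — Susceptible
Colistin (16 μg/mL) = 16 μg/mL → I
Gentamicin: 1 μg/mL is ≤ 8 μg/mL ⇒ Susceptible

erythromycin, minocycline, gentamicin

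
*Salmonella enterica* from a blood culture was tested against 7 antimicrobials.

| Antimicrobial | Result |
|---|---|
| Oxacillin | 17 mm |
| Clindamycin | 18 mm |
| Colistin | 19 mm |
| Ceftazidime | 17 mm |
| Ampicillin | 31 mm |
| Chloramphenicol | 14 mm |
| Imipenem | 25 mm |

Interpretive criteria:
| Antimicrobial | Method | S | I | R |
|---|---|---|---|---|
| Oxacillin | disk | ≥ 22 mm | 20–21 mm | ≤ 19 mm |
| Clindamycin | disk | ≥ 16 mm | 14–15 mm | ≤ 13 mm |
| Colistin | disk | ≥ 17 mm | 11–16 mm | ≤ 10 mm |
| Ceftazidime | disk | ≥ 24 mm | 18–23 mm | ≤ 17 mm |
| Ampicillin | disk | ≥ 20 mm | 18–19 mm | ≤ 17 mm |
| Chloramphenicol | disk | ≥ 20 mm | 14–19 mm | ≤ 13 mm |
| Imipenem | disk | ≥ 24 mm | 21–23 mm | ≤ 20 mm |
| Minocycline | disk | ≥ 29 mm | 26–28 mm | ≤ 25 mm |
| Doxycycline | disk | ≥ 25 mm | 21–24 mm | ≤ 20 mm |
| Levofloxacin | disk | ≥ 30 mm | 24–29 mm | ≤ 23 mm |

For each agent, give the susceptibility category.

Oxacillin 17 mm: ≤ 19 mm ⇒ R
Clindamycin (18 mm) ≥ 16 mm — susceptible
Colistin: 19 mm is ≥ 17 mm → Susceptible
Ceftazidime 17 mm: ≤ 17 mm → R
Ampicillin 31 mm: ≥ 20 mm → S
Chloramphenicol (14 mm) in 14–19 mm — I
Imipenem 25 mm: ≥ 24 mm — S

R, S, S, R, S, I, S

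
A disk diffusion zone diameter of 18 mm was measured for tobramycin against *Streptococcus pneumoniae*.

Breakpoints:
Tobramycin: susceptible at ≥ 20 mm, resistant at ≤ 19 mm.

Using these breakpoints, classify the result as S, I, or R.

Resistant

Tobramycin (18 mm) ≤ 19 mm ⇒ Resistant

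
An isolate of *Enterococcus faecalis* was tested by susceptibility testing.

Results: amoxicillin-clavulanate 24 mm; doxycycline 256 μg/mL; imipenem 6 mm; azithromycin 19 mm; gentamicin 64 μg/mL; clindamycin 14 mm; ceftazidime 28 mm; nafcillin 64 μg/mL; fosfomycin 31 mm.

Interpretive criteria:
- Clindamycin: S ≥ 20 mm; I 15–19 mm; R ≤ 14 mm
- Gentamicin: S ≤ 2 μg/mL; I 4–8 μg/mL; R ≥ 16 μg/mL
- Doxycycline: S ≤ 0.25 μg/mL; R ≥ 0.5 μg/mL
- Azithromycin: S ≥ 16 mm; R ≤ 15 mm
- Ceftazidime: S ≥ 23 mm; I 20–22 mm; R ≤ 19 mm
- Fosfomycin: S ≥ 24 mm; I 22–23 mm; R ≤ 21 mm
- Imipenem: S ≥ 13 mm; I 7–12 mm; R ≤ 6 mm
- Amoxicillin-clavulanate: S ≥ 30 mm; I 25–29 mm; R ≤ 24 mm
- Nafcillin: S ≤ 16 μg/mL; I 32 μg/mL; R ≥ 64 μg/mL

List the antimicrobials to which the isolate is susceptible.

azithromycin, ceftazidime, fosfomycin

Amoxicillin-clavulanate 24 mm: ≤ 24 mm — resistant
Doxycycline (256 μg/mL) ≥ 0.5 μg/mL ⇒ R
Imipenem: 6 mm is ≤ 6 mm → Resistant
Azithromycin (19 mm) ≥ 16 mm ⇒ Susceptible
Gentamicin 64 μg/mL: ≥ 16 μg/mL → R
Clindamycin (14 mm) ≤ 14 mm ⇒ R
Ceftazidime 28 mm: ≥ 23 mm — Susceptible
Nafcillin (64 μg/mL) ≥ 64 μg/mL — R
Fosfomycin (31 mm) ≥ 24 mm — susceptible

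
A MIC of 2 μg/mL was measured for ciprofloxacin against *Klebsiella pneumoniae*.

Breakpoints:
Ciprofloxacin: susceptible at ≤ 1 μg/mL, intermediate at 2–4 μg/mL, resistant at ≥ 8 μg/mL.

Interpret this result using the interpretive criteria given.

Ciprofloxacin (2 μg/mL) in 2–4 μg/mL ⇒ I

I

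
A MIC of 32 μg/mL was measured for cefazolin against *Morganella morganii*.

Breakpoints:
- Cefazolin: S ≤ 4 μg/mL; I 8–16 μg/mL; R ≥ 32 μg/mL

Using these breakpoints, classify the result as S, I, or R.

Cefazolin (32 μg/mL) ≥ 32 μg/mL — R

R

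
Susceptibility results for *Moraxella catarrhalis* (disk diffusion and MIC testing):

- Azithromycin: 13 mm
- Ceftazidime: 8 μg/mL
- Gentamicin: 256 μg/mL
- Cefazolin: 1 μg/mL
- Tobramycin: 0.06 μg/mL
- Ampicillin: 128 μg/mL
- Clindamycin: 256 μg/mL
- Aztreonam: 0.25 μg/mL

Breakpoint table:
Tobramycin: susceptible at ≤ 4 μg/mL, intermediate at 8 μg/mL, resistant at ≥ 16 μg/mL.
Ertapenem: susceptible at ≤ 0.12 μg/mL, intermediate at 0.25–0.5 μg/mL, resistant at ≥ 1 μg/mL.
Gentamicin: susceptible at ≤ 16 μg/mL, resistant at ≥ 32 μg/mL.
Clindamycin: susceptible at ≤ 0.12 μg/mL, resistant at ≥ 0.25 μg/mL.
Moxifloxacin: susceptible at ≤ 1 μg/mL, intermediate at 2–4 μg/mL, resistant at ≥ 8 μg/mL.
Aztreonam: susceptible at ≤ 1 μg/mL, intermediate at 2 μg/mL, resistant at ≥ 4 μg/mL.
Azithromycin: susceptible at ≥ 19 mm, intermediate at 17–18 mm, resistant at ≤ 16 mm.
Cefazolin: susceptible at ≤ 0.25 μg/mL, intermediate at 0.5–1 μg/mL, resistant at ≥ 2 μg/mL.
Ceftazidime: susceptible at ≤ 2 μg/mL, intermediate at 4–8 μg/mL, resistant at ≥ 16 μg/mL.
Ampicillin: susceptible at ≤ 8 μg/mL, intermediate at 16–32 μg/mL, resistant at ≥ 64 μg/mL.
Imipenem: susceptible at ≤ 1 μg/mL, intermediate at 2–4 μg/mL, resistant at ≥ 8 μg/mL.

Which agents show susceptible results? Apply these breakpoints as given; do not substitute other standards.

tobramycin, aztreonam

Azithromycin: 13 mm is ≤ 16 mm — resistant
Ceftazidime: 8 μg/mL is in 4–8 μg/mL ⇒ intermediate
Gentamicin (256 μg/mL) ≥ 32 μg/mL → Resistant
Cefazolin (1 μg/mL) in 0.5–1 μg/mL — intermediate
Tobramycin (0.06 μg/mL) ≤ 4 μg/mL — S
Ampicillin: 128 μg/mL is ≥ 64 μg/mL → Resistant
Clindamycin 256 μg/mL: ≥ 0.25 μg/mL — R
Aztreonam (0.25 μg/mL) ≤ 1 μg/mL → susceptible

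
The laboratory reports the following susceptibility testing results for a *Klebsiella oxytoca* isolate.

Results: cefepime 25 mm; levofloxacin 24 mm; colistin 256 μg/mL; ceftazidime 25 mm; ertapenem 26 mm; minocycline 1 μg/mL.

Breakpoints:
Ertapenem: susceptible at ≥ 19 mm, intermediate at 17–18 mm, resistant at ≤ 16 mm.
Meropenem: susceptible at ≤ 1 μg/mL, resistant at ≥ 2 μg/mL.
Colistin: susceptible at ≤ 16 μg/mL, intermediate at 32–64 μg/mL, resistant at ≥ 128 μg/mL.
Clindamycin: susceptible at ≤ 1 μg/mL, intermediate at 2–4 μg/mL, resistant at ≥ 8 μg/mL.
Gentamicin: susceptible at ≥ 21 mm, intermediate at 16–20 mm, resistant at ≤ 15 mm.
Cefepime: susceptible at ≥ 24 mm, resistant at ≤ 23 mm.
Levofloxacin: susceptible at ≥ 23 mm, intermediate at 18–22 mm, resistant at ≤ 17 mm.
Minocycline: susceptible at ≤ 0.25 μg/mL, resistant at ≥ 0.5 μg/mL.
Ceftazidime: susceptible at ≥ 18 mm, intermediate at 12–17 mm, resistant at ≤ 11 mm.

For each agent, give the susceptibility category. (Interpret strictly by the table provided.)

Cefepime 25 mm: ≥ 24 mm ⇒ S
Levofloxacin: 24 mm is ≥ 23 mm ⇒ Susceptible
Colistin 256 μg/mL: ≥ 128 μg/mL ⇒ R
Ceftazidime (25 mm) ≥ 18 mm → S
Ertapenem: 26 mm is ≥ 19 mm → S
Minocycline: 1 μg/mL is ≥ 0.5 μg/mL ⇒ R

S, S, R, S, S, R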